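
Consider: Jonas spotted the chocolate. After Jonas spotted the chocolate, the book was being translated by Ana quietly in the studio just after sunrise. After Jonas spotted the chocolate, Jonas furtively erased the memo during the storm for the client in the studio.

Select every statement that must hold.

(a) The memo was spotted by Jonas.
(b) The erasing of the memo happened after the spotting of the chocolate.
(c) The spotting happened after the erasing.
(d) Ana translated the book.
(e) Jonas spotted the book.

(a) Not entailed — Jonas spotted the chocolate, not the memo; the memo belongs to the erasing event.
(b) Entailed — the narrative places the spotting before the erasing.
(c) Not entailed — the narrative places the spotting before the erasing, not after.
(d) Not entailed — 'was translating' is progressive on an accomplishment; it does not entail the completed 'translated'.
(e) Not entailed — Jonas spotted the chocolate, not the book; the book belongs to the translating event.

(b)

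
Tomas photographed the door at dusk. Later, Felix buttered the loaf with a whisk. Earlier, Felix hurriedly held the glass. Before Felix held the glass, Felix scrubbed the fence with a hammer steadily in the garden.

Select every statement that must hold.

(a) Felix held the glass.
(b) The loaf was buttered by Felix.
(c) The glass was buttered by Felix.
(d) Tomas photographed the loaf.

(a), (b)

(a) Entailed — every conjunct here is already in the original holding event.
(b) Entailed — the original entails any weakening of itself; this just drops 'with a whisk'.
(c) Not entailed — Felix buttered the loaf, not the glass; the glass belongs to the holding event.
(d) Not entailed — Tomas photographed the door, not the loaf; the loaf belongs to the buttering event.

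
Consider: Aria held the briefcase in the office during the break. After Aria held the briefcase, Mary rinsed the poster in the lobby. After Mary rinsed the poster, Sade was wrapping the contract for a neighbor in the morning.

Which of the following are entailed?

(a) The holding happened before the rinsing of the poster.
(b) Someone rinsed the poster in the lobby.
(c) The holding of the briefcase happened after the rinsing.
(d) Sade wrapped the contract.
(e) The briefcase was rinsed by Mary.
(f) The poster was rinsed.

(a) Entailed — the narrative places the holding before the rinsing.
(b) Entailed — the original entails any weakening of itself; this just generalizes the agent.
(c) Not entailed — the narrative places the holding before the rinsing, not after.
(d) Not entailed — 'was wrapping' is progressive on an accomplishment; it does not entail the completed 'wrapped'.
(e) Not entailed — Mary rinsed the poster, not the briefcase; the briefcase belongs to the holding event.
(f) Entailed — dropping 'in the lobby' and generalizing the agent leaves a sub-description the original still satisfies.

(a), (b), (f)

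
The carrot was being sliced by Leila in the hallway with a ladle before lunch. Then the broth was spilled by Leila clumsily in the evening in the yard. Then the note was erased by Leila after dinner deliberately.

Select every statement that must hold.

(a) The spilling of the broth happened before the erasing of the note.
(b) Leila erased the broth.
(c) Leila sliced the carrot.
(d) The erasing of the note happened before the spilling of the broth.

(a) Entailed — the narrative places the spilling before the erasing.
(b) Not entailed — Leila erased the note, not the broth; the broth belongs to the spilling event.
(c) Not entailed — 'was slicing' is progressive on an accomplishment; it does not entail the completed 'sliced'.
(d) Not entailed — the narrative places the spilling before the erasing, not after.

(a)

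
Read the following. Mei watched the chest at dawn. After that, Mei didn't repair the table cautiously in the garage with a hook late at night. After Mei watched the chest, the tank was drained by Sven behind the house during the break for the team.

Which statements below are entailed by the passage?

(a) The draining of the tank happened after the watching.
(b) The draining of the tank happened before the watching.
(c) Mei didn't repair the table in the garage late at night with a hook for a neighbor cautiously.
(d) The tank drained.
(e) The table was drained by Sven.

(a) Entailed — the narrative places the watching before the draining.
(b) Not entailed — the narrative places the watching before the draining, not after.
(c) Entailed — under negation, adding a further restriction is entailed: if no such repairing event occurred, none occurred for a neighbor either.
(d) Entailed — 'Sven drained the tank' is causative; it entails the inchoative 'the tank drained'.
(e) Not entailed — Sven drained the tank, not the table; the table belongs to the repairing event.

(a), (c), (d)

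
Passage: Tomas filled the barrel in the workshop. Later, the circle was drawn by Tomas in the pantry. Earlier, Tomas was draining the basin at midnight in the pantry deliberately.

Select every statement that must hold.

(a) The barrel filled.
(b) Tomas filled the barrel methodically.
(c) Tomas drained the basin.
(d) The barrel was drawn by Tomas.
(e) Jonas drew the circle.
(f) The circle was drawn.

(a) Entailed — 'Tomas filled the barrel' is causative; it entails the inchoative 'the barrel filled'.
(b) Not entailed — 'methodically' adds information not in the original event.
(c) Not entailed — 'was draining' is progressive on an accomplishment; it does not entail the completed 'drained'.
(d) Not entailed — Tomas drew the circle, not the barrel; the barrel belongs to the filling event.
(e) Not entailed — the passage has Tomas drawing the circle, not Jonas.
(f) Entailed — the original entails any weakening of itself; this just drops 'in the pantry' and generalizes the agent.

(a), (f)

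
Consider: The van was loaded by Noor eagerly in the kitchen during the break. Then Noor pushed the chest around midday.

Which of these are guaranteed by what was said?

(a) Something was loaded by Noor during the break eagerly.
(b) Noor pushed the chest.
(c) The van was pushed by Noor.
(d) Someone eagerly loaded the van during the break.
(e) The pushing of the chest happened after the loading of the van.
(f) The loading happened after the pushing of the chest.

(a), (b), (d), (e)

(a) Entailed — dropping 'in the kitchen' and generalizing the patient leaves a sub-description the original still satisfies.
(b) Entailed — the original entails any weakening of itself; this just drops 'around midday'.
(c) Not entailed — Noor pushed the chest, not the van; the van belongs to the loading event.
(d) Entailed — this follows by dropping conjuncts from the loading event's description.
(e) Entailed — the narrative places the loading before the pushing.
(f) Not entailed — the narrative places the loading before the pushing, not after.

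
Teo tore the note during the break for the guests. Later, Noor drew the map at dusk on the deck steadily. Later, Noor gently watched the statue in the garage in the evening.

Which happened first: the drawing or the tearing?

the tearing

The connectives place the tearing before the drawing.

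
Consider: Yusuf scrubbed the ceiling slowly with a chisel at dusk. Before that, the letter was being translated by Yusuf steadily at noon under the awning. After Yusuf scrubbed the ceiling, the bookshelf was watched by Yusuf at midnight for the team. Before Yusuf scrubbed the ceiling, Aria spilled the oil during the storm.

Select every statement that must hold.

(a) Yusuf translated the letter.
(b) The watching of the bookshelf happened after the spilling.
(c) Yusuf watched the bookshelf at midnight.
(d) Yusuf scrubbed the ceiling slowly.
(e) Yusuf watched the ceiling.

(b), (c), (d)

(a) Not entailed — 'was translating' is progressive on an accomplishment; it does not entail the completed 'translated'.
(b) Entailed — the narrative places the spilling before the watching.
(c) Entailed — every conjunct here is already in the original watching event.
(d) Entailed — every conjunct here is already in the original scrubbing event.
(e) Not entailed — Yusuf watched the bookshelf, not the ceiling; the ceiling belongs to the scrubbing event.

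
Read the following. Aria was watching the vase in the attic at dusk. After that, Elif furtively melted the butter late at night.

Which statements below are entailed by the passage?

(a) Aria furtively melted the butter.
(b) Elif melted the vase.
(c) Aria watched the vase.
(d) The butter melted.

(c), (d)

(a) Not entailed — the passage has Elif melting the butter, not Aria.
(b) Not entailed — Elif melted the butter, not the vase; the vase belongs to the watching event.
(c) Entailed — 'watch' is an activity; 'was watching' entails that some watching happened, so 'watched' holds.
(d) Entailed — 'Elif melted the butter' is causative; it entails the inchoative 'the butter melted'.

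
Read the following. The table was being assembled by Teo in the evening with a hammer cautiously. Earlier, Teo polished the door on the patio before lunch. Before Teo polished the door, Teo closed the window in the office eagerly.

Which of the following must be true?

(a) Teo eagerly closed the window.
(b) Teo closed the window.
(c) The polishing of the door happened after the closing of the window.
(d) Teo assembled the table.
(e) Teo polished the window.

(a) Entailed — dropping 'in the office' leaves a sub-description the original still satisfies.
(b) Entailed — this follows by dropping conjuncts from the closing event's description.
(c) Entailed — the narrative places the closing before the polishing.
(d) Not entailed — 'was assembling' is progressive on an accomplishment; it does not entail the completed 'assembled'.
(e) Not entailed — Teo polished the door, not the window; the window belongs to the closing event.

(a), (b), (c)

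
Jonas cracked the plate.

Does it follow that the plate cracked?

'Jonas cracked the plate' is the causative; it entails the inchoative 'the plate cracked'.

yes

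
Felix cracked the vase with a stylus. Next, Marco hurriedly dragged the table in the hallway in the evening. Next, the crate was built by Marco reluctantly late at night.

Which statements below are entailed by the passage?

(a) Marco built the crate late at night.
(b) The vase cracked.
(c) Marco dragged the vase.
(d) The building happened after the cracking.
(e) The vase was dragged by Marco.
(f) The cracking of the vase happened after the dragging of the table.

(a), (b), (d)

(a) Entailed — every conjunct here is already in the original building event.
(b) Entailed — 'Felix cracked the vase' is causative; it entails the inchoative 'the vase cracked'.
(c) Not entailed — Marco dragged the table, not the vase; the vase belongs to the cracking event.
(d) Entailed — the narrative places the cracking before the building.
(e) Not entailed — Marco dragged the table, not the vase; the vase belongs to the cracking event.
(f) Not entailed — the narrative places the cracking before the dragging, not after.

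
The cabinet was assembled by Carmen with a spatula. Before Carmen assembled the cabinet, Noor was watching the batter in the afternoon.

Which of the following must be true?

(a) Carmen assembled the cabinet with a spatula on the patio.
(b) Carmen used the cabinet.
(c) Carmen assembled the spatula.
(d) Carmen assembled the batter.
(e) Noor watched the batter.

(e)

(a) Not entailed — 'on the patio' adds information not in the original event.
(b) Not entailed — the cabinet is the patient, not an instrument — Carmen used a spatula.
(c) Not entailed — the spatula is the instrument, not what was assembled.
(d) Not entailed — Carmen assembled the cabinet, not the batter; the batter belongs to the watching event.
(e) Entailed — 'watch' is an activity; 'was watching' entails that some watching happened, so 'watched' holds.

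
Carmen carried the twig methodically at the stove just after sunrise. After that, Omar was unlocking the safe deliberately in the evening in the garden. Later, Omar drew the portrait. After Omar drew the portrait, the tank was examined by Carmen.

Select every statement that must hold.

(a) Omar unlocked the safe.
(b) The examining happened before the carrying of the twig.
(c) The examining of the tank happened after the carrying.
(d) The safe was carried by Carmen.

(c)

(a) Not entailed — 'was unlocking' is progressive on an accomplishment; it does not entail the completed 'unlocked'.
(b) Not entailed — the narrative places the carrying before the examining, not after.
(c) Entailed — the narrative places the carrying before the examining.
(d) Not entailed — Carmen carried the twig, not the safe; the safe belongs to the unlocking event.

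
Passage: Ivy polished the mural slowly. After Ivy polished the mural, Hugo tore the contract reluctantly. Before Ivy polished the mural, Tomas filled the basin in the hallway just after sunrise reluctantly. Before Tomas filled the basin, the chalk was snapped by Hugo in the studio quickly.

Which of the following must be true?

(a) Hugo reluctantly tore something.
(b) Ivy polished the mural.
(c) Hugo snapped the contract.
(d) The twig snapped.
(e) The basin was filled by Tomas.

(a), (b), (e)

(a) Entailed — the original entails any weakening of itself; this just generalizes the patient.
(b) Entailed — every conjunct here is already in the original polishing event.
(c) Not entailed — Hugo snapped the chalk, not the contract; the contract belongs to the tearing event.
(d) Not entailed — the chalk is what snapped, not the twig.
(e) Entailed — dropping 'just after sunrise', 'in the hallway', 'reluctantly' leaves a sub-description the original still satisfies.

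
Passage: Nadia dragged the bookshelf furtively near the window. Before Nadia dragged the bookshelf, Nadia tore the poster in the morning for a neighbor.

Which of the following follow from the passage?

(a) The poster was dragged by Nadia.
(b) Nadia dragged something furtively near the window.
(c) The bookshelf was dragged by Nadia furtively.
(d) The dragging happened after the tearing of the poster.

(a) Not entailed — Nadia dragged the bookshelf, not the poster; the poster belongs to the tearing event.
(b) Entailed — generalizing the patient leaves a sub-description the original still satisfies.
(c) Entailed — dropping 'near the window' leaves a sub-description the original still satisfies.
(d) Entailed — the narrative places the tearing before the dragging.

(b), (c), (d)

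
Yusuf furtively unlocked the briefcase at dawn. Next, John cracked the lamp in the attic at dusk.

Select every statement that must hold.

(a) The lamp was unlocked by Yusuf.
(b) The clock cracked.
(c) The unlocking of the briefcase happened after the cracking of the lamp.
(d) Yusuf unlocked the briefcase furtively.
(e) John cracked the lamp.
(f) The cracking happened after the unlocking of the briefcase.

(a) Not entailed — Yusuf unlocked the briefcase, not the lamp; the lamp belongs to the cracking event.
(b) Not entailed — the lamp is what cracked, not the clock.
(c) Not entailed — the narrative places the unlocking before the cracking, not after.
(d) Entailed — dropping 'at dawn' leaves a sub-description the original still satisfies.
(e) Entailed — every conjunct here is already in the original cracking event.
(f) Entailed — the narrative places the unlocking before the cracking.

(d), (e), (f)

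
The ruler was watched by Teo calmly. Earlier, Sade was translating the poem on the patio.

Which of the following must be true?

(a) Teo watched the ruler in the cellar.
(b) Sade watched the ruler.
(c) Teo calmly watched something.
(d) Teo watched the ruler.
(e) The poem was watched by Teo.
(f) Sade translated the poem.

(a) Not entailed — 'in the cellar' adds information not in the original event.
(b) Not entailed — the passage has Teo watching the ruler, not Sade.
(c) Entailed — this follows by dropping conjuncts from the watching event's description.
(d) Entailed — every conjunct here is already in the original watching event.
(e) Not entailed — Teo watched the ruler, not the poem; the poem belongs to the translating event.
(f) Not entailed — 'was translating' is progressive on an accomplishment; it does not entail the completed 'translated'.

(c), (d)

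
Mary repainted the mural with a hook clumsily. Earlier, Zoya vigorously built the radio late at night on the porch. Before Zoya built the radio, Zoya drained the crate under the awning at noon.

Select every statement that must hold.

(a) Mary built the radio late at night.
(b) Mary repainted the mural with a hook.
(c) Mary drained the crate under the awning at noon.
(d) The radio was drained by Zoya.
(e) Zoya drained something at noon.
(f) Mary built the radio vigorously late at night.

(a) Not entailed — the passage has Zoya building the radio, not Mary.
(b) Entailed — every conjunct here is already in the original repainting event.
(c) Not entailed — the passage has Zoya draining the crate, not Mary.
(d) Not entailed — Zoya drained the crate, not the radio; the radio belongs to the building event.
(e) Entailed — dropping 'under the awning' and generalizing the patient leaves a sub-description the original still satisfies.
(f) Not entailed — the passage has Zoya building the radio, not Mary.

(b), (e)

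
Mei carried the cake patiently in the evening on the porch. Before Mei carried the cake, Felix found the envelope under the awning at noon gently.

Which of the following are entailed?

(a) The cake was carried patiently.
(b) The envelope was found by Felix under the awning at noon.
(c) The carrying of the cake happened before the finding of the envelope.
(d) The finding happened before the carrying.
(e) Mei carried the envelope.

(a), (b), (d)

(a) Entailed — this follows by dropping conjuncts from the carrying event's description.
(b) Entailed — every conjunct here is already in the original finding event.
(c) Not entailed — the narrative places the finding before the carrying, not after.
(d) Entailed — the narrative places the finding before the carrying.
(e) Not entailed — Mei carried the cake, not the envelope; the envelope belongs to the finding event.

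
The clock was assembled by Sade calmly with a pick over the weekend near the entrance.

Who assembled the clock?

Sade

'Sade' marks the agent of the assembling event.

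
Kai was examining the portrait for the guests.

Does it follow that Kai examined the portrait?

'examine' is atelic; if Kai was examining the portrait, then Kai examined the portrait (for some time).

yes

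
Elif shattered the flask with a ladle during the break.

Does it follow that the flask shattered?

yes

'Elif shattered the flask' is the causative; it entails the inchoative 'the flask shattered'.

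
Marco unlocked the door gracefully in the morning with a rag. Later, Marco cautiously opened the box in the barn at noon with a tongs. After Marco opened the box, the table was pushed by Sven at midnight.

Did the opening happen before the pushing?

The narrative orders the opening before the pushing.

yes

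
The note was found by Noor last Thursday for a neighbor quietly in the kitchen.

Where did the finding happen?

'in the kitchen' marks the location of the finding event.

in the kitchen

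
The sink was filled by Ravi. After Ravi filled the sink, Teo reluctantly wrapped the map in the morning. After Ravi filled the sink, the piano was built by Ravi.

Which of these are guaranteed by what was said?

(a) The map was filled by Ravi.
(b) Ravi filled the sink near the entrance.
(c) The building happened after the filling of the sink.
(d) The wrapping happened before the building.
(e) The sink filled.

(a) Not entailed — Ravi filled the sink, not the map; the map belongs to the wrapping event.
(b) Not entailed — 'near the entrance' adds information not in the original event.
(c) Entailed — the narrative places the filling before the building.
(d) Not entailed — the narrative doesn't order the wrapping relative to the building.
(e) Entailed — 'Ravi filled the sink' is causative; it entails the inchoative 'the sink filled'.

(c), (e)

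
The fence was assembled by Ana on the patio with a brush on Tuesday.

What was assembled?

'the fence' marks the patient of the assembling event.

the fence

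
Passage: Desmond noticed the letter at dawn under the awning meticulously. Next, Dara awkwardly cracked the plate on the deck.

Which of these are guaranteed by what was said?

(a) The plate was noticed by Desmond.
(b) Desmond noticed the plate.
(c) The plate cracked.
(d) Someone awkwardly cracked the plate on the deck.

(c), (d)

(a) Not entailed — Desmond noticed the letter, not the plate; the plate belongs to the cracking event.
(b) Not entailed — Desmond noticed the letter, not the plate; the plate belongs to the cracking event.
(c) Entailed — 'Dara cracked the plate' is causative; it entails the inchoative 'the plate cracked'.
(d) Entailed — the original entails any weakening of itself; this just generalizes the agent.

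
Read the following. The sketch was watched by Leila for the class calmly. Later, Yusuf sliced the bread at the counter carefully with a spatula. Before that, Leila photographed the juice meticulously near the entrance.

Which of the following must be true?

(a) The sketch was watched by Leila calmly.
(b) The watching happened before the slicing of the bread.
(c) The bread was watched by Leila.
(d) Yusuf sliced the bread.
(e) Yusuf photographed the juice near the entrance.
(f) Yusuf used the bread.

(a) Entailed — every conjunct here is already in the original watching event.
(b) Entailed — the narrative places the watching before the slicing.
(c) Not entailed — Leila watched the sketch, not the bread; the bread belongs to the slicing event.
(d) Entailed — dropping 'with a spatula', 'carefully', 'at the counter' leaves a sub-description the original still satisfies.
(e) Not entailed — the passage has Leila photographing the juice, not Yusuf.
(f) Not entailed — the bread is the patient, not an instrument — Yusuf used a spatula.

(a), (b), (d)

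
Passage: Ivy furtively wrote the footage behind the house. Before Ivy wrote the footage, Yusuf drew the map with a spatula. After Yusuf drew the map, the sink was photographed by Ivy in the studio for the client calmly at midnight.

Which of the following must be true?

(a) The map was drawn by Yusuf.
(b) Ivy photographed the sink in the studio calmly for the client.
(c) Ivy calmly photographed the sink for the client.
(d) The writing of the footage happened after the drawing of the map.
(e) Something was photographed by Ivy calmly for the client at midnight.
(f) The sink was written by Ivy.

(a) Entailed — the original entails any weakening of itself; this just drops 'with a spatula'.
(b) Entailed — the original entails any weakening of itself; this just drops 'at midnight'.
(c) Entailed — every conjunct here is already in the original photographing event.
(d) Entailed — the narrative places the drawing before the writing.
(e) Entailed — dropping 'in the studio' and generalizing the patient leaves a sub-description the original still satisfies.
(f) Not entailed — Ivy wrote the footage, not the sink; the sink belongs to the photographing event.

(a), (b), (c), (d), (e)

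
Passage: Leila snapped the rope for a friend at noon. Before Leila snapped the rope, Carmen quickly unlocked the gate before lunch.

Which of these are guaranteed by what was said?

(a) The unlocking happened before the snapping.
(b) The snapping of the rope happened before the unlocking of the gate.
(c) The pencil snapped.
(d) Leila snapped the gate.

(a)

(a) Entailed — the narrative places the unlocking before the snapping.
(b) Not entailed — the narrative places the unlocking before the snapping, not after.
(c) Not entailed — the rope is what snapped, not the pencil.
(d) Not entailed — Leila snapped the rope, not the gate; the gate belongs to the unlocking event.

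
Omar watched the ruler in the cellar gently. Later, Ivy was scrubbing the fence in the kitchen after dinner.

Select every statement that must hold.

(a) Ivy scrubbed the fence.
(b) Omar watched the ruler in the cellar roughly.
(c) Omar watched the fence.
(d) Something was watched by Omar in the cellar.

(a), (d)

(a) Entailed — 'scrub' is an activity; 'was scrubbing' entails that some scrubbing happened, so 'scrubbed' holds.
(b) Not entailed — 'roughly' adds a manner not in (and inconsistent with) the original.
(c) Not entailed — Omar watched the ruler, not the fence; the fence belongs to the scrubbing event.
(d) Entailed — this follows by dropping conjuncts from the watching event's description.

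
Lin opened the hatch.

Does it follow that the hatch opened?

'Lin opened the hatch' is the causative; it entails the inchoative 'the hatch opened'.

yes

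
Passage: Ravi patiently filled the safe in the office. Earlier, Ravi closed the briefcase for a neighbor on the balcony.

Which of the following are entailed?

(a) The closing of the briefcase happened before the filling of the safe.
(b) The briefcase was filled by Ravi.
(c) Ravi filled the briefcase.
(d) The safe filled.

(a) Entailed — the narrative places the closing before the filling.
(b) Not entailed — Ravi filled the safe, not the briefcase; the briefcase belongs to the closing event.
(c) Not entailed — Ravi filled the safe, not the briefcase; the briefcase belongs to the closing event.
(d) Entailed — 'Ravi filled the safe' is causative; it entails the inchoative 'the safe filled'.

(a), (d)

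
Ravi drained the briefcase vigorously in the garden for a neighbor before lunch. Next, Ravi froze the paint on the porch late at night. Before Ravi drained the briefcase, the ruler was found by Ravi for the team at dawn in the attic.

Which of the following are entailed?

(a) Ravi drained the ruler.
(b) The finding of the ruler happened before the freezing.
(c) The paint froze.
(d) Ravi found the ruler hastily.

(a) Not entailed — Ravi drained the briefcase, not the ruler; the ruler belongs to the finding event.
(b) Entailed — the narrative places the finding before the freezing.
(c) Entailed — 'Ravi froze the paint' is causative; it entails the inchoative 'the paint froze'.
(d) Not entailed — 'hastily' adds information not in the original event.

(b), (c)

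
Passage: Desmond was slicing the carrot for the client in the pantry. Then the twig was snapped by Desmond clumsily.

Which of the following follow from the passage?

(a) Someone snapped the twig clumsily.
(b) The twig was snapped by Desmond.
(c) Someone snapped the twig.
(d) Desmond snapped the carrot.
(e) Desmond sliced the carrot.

(a), (b), (c)

(a) Entailed — the original entails any weakening of itself; this just generalizes the agent.
(b) Entailed — the original entails any weakening of itself; this just drops 'clumsily'.
(c) Entailed — the original entails any weakening of itself; this just drops 'clumsily' and generalizes the agent.
(d) Not entailed — Desmond snapped the twig, not the carrot; the carrot belongs to the slicing event.
(e) Not entailed — 'was slicing' is progressive on an accomplishment; it does not entail the completed 'sliced'.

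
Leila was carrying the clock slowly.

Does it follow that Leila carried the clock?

'carry' is atelic; if Leila was carrying the clock, then Leila carried the clock (for some time).

yes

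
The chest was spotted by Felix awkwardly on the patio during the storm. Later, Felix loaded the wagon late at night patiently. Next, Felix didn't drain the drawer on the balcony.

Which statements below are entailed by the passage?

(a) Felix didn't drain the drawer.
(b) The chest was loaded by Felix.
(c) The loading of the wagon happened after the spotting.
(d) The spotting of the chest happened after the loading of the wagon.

(c)

(a) Not entailed — dropping 'on the balcony' under negation is not valid — the original leaves open that Felix drained the drawer some other way.
(b) Not entailed — Felix loaded the wagon, not the chest; the chest belongs to the spotting event.
(c) Entailed — the narrative places the spotting before the loading.
(d) Not entailed — the narrative places the spotting before the loading, not after.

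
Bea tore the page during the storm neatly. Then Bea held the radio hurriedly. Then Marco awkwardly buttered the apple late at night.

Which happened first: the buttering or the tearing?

The connectives place the tearing before the buttering.

the tearing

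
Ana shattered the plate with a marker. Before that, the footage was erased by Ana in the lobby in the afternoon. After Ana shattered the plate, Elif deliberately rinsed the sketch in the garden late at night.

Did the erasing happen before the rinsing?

The narrative orders the erasing before the rinsing.

yes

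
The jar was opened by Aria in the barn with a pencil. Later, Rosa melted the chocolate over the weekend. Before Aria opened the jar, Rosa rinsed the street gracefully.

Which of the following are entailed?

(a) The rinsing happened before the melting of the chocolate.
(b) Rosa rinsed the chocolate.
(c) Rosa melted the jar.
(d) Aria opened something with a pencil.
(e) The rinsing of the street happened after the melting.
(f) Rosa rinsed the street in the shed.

(a) Entailed — the narrative places the rinsing before the melting.
(b) Not entailed — Rosa rinsed the street, not the chocolate; the chocolate belongs to the melting event.
(c) Not entailed — Rosa melted the chocolate, not the jar; the jar belongs to the opening event.
(d) Entailed — dropping 'in the barn' and generalizing the patient leaves a sub-description the original still satisfies.
(e) Not entailed — the narrative places the rinsing before the melting, not after.
(f) Not entailed — 'in the shed' adds information not in the original event.

(a), (d)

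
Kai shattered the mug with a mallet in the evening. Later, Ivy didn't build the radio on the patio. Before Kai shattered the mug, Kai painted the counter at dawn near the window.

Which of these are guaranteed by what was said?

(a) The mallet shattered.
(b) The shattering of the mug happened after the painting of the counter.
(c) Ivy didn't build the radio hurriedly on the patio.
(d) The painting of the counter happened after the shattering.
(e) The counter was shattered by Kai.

(a) Not entailed — the mug is what shattered, not the mallet.
(b) Entailed — the narrative places the painting before the shattering.
(c) Entailed — under negation, adding a further restriction is entailed: if no such building event occurred, none occurred hurriedly either.
(d) Not entailed — the narrative places the painting before the shattering, not after.
(e) Not entailed — Kai shattered the mug, not the counter; the counter belongs to the painting event.

(b), (c)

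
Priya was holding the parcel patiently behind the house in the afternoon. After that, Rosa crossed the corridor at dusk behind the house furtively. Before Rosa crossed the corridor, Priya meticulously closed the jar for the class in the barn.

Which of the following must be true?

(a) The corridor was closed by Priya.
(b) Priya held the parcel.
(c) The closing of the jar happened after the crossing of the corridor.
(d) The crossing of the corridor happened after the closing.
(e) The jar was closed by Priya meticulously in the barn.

(b), (d), (e)

(a) Not entailed — Priya closed the jar, not the corridor; the corridor belongs to the crossing event.
(b) Entailed — 'hold' is an activity; 'was holding' entails that some holding happened, so 'held' holds.
(c) Not entailed — the narrative places the closing before the crossing, not after.
(d) Entailed — the narrative places the closing before the crossing.
(e) Entailed — dropping 'for the class' leaves a sub-description the original still satisfies.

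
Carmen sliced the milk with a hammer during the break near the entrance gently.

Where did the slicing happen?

near the entrance

'near the entrance' marks the location of the slicing event.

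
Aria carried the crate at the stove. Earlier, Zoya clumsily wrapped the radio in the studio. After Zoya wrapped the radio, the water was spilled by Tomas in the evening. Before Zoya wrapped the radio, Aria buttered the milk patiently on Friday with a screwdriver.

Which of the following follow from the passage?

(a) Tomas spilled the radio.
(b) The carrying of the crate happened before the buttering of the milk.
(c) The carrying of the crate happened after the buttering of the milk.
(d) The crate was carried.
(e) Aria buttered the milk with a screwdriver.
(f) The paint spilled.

(a) Not entailed — Tomas spilled the water, not the radio; the radio belongs to the wrapping event.
(b) Not entailed — the narrative places the buttering before the carrying, not after.
(c) Entailed — the narrative places the buttering before the carrying.
(d) Entailed — the original entails any weakening of itself; this just drops 'at the stove' and generalizes the agent.
(e) Entailed — this follows by dropping conjuncts from the buttering event's description.
(f) Not entailed — the water is what spilled, not the paint.

(c), (d), (e)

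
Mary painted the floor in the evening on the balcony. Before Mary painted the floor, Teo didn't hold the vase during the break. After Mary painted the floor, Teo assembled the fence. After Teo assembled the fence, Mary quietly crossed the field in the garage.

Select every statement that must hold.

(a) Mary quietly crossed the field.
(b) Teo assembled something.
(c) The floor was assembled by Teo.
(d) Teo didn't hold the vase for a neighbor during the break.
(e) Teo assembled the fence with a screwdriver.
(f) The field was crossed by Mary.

(a) Entailed — dropping 'in the garage' leaves a sub-description the original still satisfies.
(b) Entailed — the original entails any weakening of itself; this just generalizes the patient.
(c) Not entailed — Teo assembled the fence, not the floor; the floor belongs to the painting event.
(d) Entailed — under negation, adding a further restriction is entailed: if no such holding event occurred, none occurred for a neighbor either.
(e) Not entailed — 'with a screwdriver' adds information not in the original event.
(f) Entailed — the original entails any weakening of itself; this just drops 'in the garage', 'quietly'.

(a), (b), (d), (f)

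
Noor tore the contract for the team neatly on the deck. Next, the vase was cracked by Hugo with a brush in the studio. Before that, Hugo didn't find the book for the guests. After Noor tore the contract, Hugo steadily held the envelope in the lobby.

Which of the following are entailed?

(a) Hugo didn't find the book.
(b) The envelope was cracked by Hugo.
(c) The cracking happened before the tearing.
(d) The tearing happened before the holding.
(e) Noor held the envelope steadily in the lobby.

(a) Not entailed — dropping 'for the guests' under negation is not valid — the original leaves open that Hugo found the book some other way.
(b) Not entailed — Hugo cracked the vase, not the envelope; the envelope belongs to the holding event.
(c) Not entailed — the narrative places the tearing before the cracking, not after.
(d) Entailed — the narrative places the tearing before the holding.
(e) Not entailed — the passage has Hugo holding the envelope, not Noor.

(d)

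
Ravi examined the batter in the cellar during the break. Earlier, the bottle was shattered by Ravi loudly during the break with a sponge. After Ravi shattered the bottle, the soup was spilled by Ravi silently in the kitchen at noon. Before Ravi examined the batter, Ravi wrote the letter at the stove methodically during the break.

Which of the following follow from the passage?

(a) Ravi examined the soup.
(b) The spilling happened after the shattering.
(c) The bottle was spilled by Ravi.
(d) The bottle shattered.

(b), (d)

(a) Not entailed — Ravi examined the batter, not the soup; the soup belongs to the spilling event.
(b) Entailed — the narrative places the shattering before the spilling.
(c) Not entailed — Ravi spilled the soup, not the bottle; the bottle belongs to the shattering event.
(d) Entailed — 'Ravi shattered the bottle' is causative; it entails the inchoative 'the bottle shattered'.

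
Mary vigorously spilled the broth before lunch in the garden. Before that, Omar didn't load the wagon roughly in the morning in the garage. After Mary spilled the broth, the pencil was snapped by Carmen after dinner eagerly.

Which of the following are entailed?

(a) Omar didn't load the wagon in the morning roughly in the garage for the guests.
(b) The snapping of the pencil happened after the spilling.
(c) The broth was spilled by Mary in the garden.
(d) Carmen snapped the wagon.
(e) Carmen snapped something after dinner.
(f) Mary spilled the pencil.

(a) Entailed — under negation, adding a further restriction is entailed: if no such loading event occurred, none occurred for the guests either.
(b) Entailed — the narrative places the spilling before the snapping.
(c) Entailed — dropping 'before lunch', 'vigorously' leaves a sub-description the original still satisfies.
(d) Not entailed — Carmen snapped the pencil, not the wagon; the wagon belongs to the loading event.
(e) Entailed — this follows by dropping conjuncts from the snapping event's description.
(f) Not entailed — Mary spilled the broth, not the pencil; the pencil belongs to the snapping event.

(a), (b), (c), (e)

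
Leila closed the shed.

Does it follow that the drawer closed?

Nothing is said about any drawer; only the shed is affected.

no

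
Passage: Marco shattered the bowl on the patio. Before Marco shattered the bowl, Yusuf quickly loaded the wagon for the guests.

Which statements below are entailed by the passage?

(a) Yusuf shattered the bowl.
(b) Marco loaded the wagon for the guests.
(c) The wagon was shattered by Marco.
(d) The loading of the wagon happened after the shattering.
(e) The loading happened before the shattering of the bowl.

(e)

(a) Not entailed — the passage has Marco shattering the bowl, not Yusuf.
(b) Not entailed — the passage has Yusuf loading the wagon, not Marco.
(c) Not entailed — Marco shattered the bowl, not the wagon; the wagon belongs to the loading event.
(d) Not entailed — the narrative places the loading before the shattering, not after.
(e) Entailed — the narrative places the loading before the shattering.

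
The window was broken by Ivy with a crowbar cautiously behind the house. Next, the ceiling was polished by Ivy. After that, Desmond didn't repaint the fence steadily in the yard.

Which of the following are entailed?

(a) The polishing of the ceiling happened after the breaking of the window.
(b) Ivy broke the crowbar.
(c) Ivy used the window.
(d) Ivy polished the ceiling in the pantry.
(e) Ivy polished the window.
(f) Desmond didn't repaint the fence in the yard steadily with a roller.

(a) Entailed — the narrative places the breaking before the polishing.
(b) Not entailed — the crowbar is the instrument, not what was broken.
(c) Not entailed — the window is the patient, not an instrument — Ivy used a crowbar.
(d) Not entailed — 'in the pantry' adds information not in the original event.
(e) Not entailed — Ivy polished the ceiling, not the window; the window belongs to the breaking event.
(f) Entailed — under negation, adding a further restriction is entailed: if no such repainting event occurred, none occurred with a roller either.

(a), (f)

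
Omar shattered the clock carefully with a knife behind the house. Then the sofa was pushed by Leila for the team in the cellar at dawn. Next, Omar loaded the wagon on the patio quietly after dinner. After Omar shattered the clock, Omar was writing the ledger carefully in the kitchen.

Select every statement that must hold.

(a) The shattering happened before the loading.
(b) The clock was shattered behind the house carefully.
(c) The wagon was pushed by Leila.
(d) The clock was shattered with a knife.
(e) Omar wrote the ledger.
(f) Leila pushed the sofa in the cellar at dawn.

(a), (b), (d), (f)

(a) Entailed — the narrative places the shattering before the loading.
(b) Entailed — this follows by dropping conjuncts from the shattering event's description.
(c) Not entailed — Leila pushed the sofa, not the wagon; the wagon belongs to the loading event.
(d) Entailed — the original entails any weakening of itself; this just drops 'behind the house', 'carefully' and generalizes the agent.
(e) Not entailed — 'was writing' is progressive on an accomplishment; it does not entail the completed 'wrote'.
(f) Entailed — this follows by dropping conjuncts from the pushing event's description.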